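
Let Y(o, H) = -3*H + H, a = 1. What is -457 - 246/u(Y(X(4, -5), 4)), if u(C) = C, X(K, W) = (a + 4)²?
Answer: -1705/4 ≈ -426.25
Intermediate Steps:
X(K, W) = 25 (X(K, W) = (1 + 4)² = 5² = 25)
Y(o, H) = -2*H
-457 - 246/u(Y(X(4, -5), 4)) = -457 - 246/((-2*4)) = -457 - 246/(-8) = -457 - 246*(-1)/8 = -457 - 1*(-123/4) = -457 + 123/4 = -1705/4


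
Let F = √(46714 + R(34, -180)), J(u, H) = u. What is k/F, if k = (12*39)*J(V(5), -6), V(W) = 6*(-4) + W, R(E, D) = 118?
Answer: -2223*√2927/2927 ≈ -41.089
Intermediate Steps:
V(W) = -24 + W
F = 4*√2927 (F = √(46714 + 118) = √46832 = 4*√2927 ≈ 216.41)
k = -8892 (k = (12*39)*(-24 + 5) = 468*(-19) = -8892)
k/F = -8892*√2927/11708 = -2223*√2927/2927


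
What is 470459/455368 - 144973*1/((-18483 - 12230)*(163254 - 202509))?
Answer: 567137615201021/549009335908920 ≈ 1.0330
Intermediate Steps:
470459/455368 - 144973*1/((-18483 - 12230)*(163254 - 202509)) = 470459*(1/455368) - 144973/((-39255*(-30713))) = 470459/455368 - 144973/1205638815 = 567137615201021/549009335908920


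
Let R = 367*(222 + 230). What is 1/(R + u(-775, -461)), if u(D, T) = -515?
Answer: 1/165369 ≈ 6.0471e-6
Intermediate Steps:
R = 165884 (R = 367*452 = 165884)
1/(R + u(-775, -461)) = 1/(165884 - 515) = 1/165369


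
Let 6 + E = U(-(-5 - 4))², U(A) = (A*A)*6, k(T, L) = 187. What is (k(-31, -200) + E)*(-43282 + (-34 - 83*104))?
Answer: -12279312396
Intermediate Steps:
U(A) = 6*A² (U(A) = A²*6 = 6*A²)
E = 236190 (E = -6 + (6*(-(-5 - 4))²)² = -6 + (6*(-1*(-9))²)² = -6 + (6*9²)² = -6 + (6*81)² = -6 + 486² = -6 + 236196 = 236190)
(k(-31, -200) + E)*(-43282 + (-34 - 83*104)) = (187 + 236190)*(-43282 + (-34 - 83*104)) = 236377*(-43282 + (-34 - 8632)) = 236377*(-43282 - 8666) = 236377*(-51948) = -12279312396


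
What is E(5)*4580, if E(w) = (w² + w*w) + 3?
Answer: 242740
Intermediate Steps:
E(w) = 3 + 2*w² (E(w) = (w² + w²) + 3 = 2*w² + 3 = 3 + 2*w²)
E(5)*4580 = (3 + 2*5²)*4580 = (3 + 2*25)*4580 = (3 + 50)*4580 = 53*4580 = 242740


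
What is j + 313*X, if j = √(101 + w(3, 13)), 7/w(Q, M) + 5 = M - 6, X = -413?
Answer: -129269 + √418/2 ≈ -1.2926e+5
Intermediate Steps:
w(Q, M) = 7/(-11 + M) (w(Q, M) = 7/(-5 + (M - 6)) = 7/(-5 + (-6 + M)) = 7/(-11 + M))
j = √418/2 (j = √(101 + 7/(-11 + 13)) = √(101 + 7/2) = √(209/2) = √418/2 ≈ 10.223)
j + 313*X = √418/2 + 313*(-413) = √418/2 - 129269 = -129269 + √418/2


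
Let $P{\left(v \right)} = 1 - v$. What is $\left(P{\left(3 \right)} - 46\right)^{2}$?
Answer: $2304$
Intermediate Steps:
$\left(P{\left(3 \right)} - 46\right)^{2} = \left(\left(1 - 3\right) - 46\right)^{2} = \left(-2 - 46\right)^{2} = \left(-48\right)^{2} = 2304$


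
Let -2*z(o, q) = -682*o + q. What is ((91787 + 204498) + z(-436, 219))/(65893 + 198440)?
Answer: 98333/176222 ≈ 0.55801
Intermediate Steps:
z(o, q) = 341*o - q/2 (z(o, q) = -(-682*o + q)/2 = -(q - 682*o)/2 = 341*o - q/2)
((91787 + 204498) + z(-436, 219))/(65893 + 198440) = ((91787 + 204498) + (341*(-436) - ½*219))/(65893 + 198440) = (296285 + (-148676 - 219/2))/264333 = (296285 - 297571/2)*(1/264333) = (294999/2)*(1/264333) = 98333/176222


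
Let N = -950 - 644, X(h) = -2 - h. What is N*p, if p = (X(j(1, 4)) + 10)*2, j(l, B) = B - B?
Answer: -25504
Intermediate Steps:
j(l, B) = 0
N = -1594
p = 16 (p = ((-2 - 1*0) + 10)*2 = ((-2 + 0) + 10)*2 = (-2 + 10)*2 = 8*2 = 16)
N*p = -1594*16 = -25504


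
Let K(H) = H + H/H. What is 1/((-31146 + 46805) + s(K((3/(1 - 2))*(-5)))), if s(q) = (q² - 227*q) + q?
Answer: 1/12299 ≈ 8.1307e-5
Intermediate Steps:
K(H) = 1 + H (K(H) = H + 1 = 1 + H)
s(q) = q² - 226*q
1/((-31146 + 46805) + s(K((3/(1 - 2))*(-5)))) = 1/((-31146 + 46805) + (1 + (3/(1 - 2))*(-5))*(-226 + (1 + (3/(1 - 2))*(-5)))) = 1/(15659 + (1 + (3/(-1))*(-5))*(-226 + (1 + (3/(-1))*(-5)))) = 1/(15659 + (1 - 1*3*(-5))*(-226 + (1 - 1*3*(-5)))) = 1/(15659 + (1 - 3*(-5))*(-226 + (1 - 3*(-5)))) = 1/(15659 + (1 + 15)*(-226 + (1 + 15))) = 1/(15659 + 16*(-226 + 16)) = 1/(15659 + 16*(-210)) = 1/(15659 - 3360) = 1/12299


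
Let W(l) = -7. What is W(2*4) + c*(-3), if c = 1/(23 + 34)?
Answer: -134/19 ≈ -7.0526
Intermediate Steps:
c = 1/57 ≈ 0.017544
W(2*4) + c*(-3) = -7 + (1/57)*(-3) = -7 - 1/19 = -134/19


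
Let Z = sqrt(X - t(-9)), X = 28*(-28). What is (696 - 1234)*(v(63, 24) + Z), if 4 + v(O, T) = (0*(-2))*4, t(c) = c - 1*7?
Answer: 2152 - 8608*I*sqrt(3) ≈ 2152.0 - 14910.0*I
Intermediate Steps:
t(c) = -7 + c (t(c) = c - 7 = -7 + c)
v(O, T) = -4 (v(O, T) = -4 + (0*(-2))*4 = -4 + 0*4 = -4 + 0 = -4)
X = -784
Z = 16*I*sqrt(3) (Z = sqrt(-784 - (-7 - 9)) = sqrt(-784 - 1*(-16)) = sqrt(-784 + 16) = sqrt(-768) = 16*I*sqrt(3) ≈ 27.713*I)
(696 - 1234)*(v(63, 24) + Z) = (696 - 1234)*(-4 + 16*I*sqrt(3)) = -538*(-4 + 16*I*sqrt(3)) = 2152 - 8608*I*sqrt(3)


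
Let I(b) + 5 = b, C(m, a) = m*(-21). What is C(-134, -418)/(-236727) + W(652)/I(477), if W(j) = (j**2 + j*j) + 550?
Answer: 33566010143/18622524 ≈ 1802.4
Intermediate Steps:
C(m, a) = -21*m
W(j) = 550 + 2*j**2 (W(j) = (j**2 + j**2) + 550 = 2*j**2 + 550 = 550 + 2*j**2)
I(b) = -5 + b
C(-134, -418)/(-236727) + W(652)/I(477) = -21*(-134)/(-236727) + (550 + 2*652**2)/(-5 + 477) = 2814*(-1/236727) + (550 + 2*425104)/472 = -938/78909 + (550 + 850208)*(1/472) = -938/78909 + 850758*(1/472) = -938/78909 + 425379/236 = 33566010143/18622524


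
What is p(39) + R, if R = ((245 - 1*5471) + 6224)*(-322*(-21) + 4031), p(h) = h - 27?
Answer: 10771426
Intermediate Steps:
p(h) = -27 + h
R = 10771414 (R = ((245 - 5471) + 6224)*(6762 + 4031) = (-5226 + 6224)*10793 = 998*10793 = 10771414)
p(39) + R = (-27 + 39) + 10771414 = 12 + 10771414 = 10771426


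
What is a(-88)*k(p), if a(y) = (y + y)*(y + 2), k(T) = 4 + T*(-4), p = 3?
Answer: -121088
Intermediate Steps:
k(T) = 4 - 4*T
a(y) = 2*y*(2 + y) (a(y) = (2*y)*(2 + y) = 2*y*(2 + y))
a(-88)*k(p) = (2*(-88)*(2 - 88))*(4 - 4*3) = (2*(-88)*(-86))*(4 - 12) = 15136*(-8) = -121088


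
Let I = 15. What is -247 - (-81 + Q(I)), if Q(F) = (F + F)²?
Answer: -1066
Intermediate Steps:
Q(F) = 4*F² (Q(F) = (2*F)² = 4*F²)
-247 - (-81 + Q(I)) = -247 - (-81 + 4*15²) = -247 - (-81 + 4*225) = -247 - (-81 + 900) = -247 - 1*819 = -247 - 819 = -1066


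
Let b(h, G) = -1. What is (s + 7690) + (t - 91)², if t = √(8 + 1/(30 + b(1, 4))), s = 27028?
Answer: 1247204/29 - 182*√6757/29 ≈ 42491.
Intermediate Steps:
t = √6757/29 (t = √(8 + 1/(30 - 1)) = √(8 + 1/29) = √(233/29) = √6757/29 ≈ 2.8345)
(s + 7690) + (t - 91)² = (27028 + 7690) + (√6757/29 - 91)² = 34718 + (-91 + √6757/29)²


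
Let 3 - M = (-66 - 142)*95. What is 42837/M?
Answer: 42837/19763 ≈ 2.1675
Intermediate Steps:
M = 19763 (M = 3 - (-66 - 142)*95 = 3 - (-208)*95 = 3 - 1*(-19760) = 3 + 19760 = 19763)
42837/M = 42837/19763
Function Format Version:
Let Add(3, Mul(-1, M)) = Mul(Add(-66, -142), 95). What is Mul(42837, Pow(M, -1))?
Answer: Rational(42837, 19763) ≈ 2.1675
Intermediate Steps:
M = 19763 (M = Add(3, Mul(-1, Mul(Add(-66, -142), 95))) = Add(3, Mul(-1, Mul(-208, 95))) = Add(3, Mul(-1, -19760)) = Add(3, 19760) = 19763)
Mul(42837, Pow(M, -1)) = Mul(42837, Pow(19763, -1)) = Mul(42837, Rational(1, 19763)) = Rational(42837, 19763)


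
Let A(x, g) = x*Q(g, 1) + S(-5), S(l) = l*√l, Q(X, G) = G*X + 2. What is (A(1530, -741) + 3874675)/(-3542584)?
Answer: -2744005/3542584 + 5*I*√5/3542584 ≈ -0.77458 + 3.156e-6*I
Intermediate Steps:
Q(X, G) = 2 + G*X
S(l) = l^(3/2)
A(x, g) = x*(2 + g) - 5*I*√5 (A(x, g) = x*(2 + 1*g) + (-5)^(3/2) = x*(2 + g) - 5*I*√5)
(A(1530, -741) + 3874675)/(-3542584) = ((1530*(2 - 741) - 5*I*√5) + 3874675)/(-3542584) = ((1530*(-739) - 5*I*√5) + 3874675)*(-1/3542584) = ((-1130670 - 5*I*√5) + 3874675)*(-1/3542584) = (2744005 - 5*I*√5)*(-1/3542584) = -2744005/3542584 + 5*I*√5/3542584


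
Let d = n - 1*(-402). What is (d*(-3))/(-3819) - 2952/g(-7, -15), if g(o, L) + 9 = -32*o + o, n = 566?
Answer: -444569/33098 ≈ -13.432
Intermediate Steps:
g(o, L) = -9 - 31*o (g(o, L) = -9 + (-32*o + o) = -9 - 31*o)
d = 968 (d = 566 - 1*(-402) = 566 + 402 = 968)
(d*(-3))/(-3819) - 2952/g(-7, -15) = (968*(-3))/(-3819) - 2952/(-9 - 31*(-7)) = -2904*(-1/3819) - 2952/(-9 + 217) = 968/1273 - 2952/208 = 968/1273 - 2952*1/208 = 968/1273 - 369/26 = -444569/33098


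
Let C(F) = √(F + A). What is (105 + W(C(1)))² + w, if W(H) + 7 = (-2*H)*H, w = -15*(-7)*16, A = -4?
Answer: 12496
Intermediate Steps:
w = 1680 (w = 105*16 = 1680)
C(F) = √(-4 + F) (C(F) = √(F - 4) = √(-4 + F))
W(H) = -7 - 2*H² (W(H) = -7 + (-2*H)*H = -7 - 2*H²)
(105 + W(C(1)))² + w = (105 + (-7 - 2*(√(-4 + 1))²))² + 1680 = (105 + (-7 - 2*(√(-3))²))² + 1680 = (105 + (-7 - 2*(I*√3)²))² + 1680 = (105 + (-7 - 2*(-3)))² + 1680 = (105 + (-7 + 6))² + 1680 = (105 - 1)² + 1680 = 104² + 1680 = 10816 + 1680 = 12496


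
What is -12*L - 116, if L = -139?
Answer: 1552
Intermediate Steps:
-12*L - 116 = -12*(-139) - 116 = 1668 - 116 = 1552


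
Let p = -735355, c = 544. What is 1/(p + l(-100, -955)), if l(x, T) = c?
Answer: -1/734811 ≈ -1.3609e-6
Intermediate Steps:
l(x, T) = 544
1/(p + l(-100, -955)) = 1/(-735355 + 544) = 1/(-734811) = -1/734811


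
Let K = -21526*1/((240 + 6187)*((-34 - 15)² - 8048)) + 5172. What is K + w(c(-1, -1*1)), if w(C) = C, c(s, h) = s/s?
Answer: 187745102063/36293269 ≈ 5173.0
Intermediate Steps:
c(s, h) = 1
K = 187708808794/36293269 (K = -21526*1/(6427*((-49)² - 8048)) + 5172 = -21526*1/(6427*(2401 - 8048)) + 5172 = -21526/((-5647*6427)) + 5172 = -21526/(-36293269) + 5172 = -21526*(-1/36293269) + 5172 = 21526/36293269 + 5172 = 187708808794/36293269 ≈ 5172.0)
K + w(c(-1, -1*1)) = 187708808794/36293269 + 1 = 187745102063/36293269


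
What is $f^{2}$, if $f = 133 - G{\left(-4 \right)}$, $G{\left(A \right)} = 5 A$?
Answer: $23409$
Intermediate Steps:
$f = 153$ ($f = 133 - 5 \left(-4\right) = 133 - -20 = 133 + 20 = 153$)
$f^{2} = 153^{2} = 23409$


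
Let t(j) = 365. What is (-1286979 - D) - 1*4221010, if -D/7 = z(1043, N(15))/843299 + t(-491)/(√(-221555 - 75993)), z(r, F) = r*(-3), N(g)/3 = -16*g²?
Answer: -4644881637614/843299 - 35*I*√74387/2038 ≈ -5.508e+6 - 4.684*I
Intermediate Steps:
N(g) = -48*g² (N(g) = 3*(-16*g²) = -48*g²)
z(r, F) = -3*r
D = 21903/843299 + 35*I*√74387/2038 (D = -7*(-3*1043/843299 + 365/(√(-221555 - 75993))) = -7*(-3129*1/843299 + 365/(√(-297548))) = -7*(-3129/843299 + 365/((2*I*√74387))) = -7*(-3129/843299 + 365*(-I*√74387/148774)) = -7*(-3129/843299 - 5*I*√74387/2038) = 21903/843299 + 35*I*√74387/2038 ≈ 0.025973 + 4.684*I)
(-1286979 - D) - 1*4221010 = (-1286979 - (21903/843299 + 35*I*√74387/2038)) - 1*4221010 = (-1286979 + (-21903/843299 - 35*I*√74387/2038)) - 4221010 = (-1085308125624/843299 - 35*I*√74387/2038) - 4221010 = -4644881637614/843299 - 35*I*√74387/2038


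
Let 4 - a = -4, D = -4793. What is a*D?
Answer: -38344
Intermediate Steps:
a = 8 (a = 4 - 1*(-4) = 4 + 4 = 8)
a*D = 8*(-4793) = -38344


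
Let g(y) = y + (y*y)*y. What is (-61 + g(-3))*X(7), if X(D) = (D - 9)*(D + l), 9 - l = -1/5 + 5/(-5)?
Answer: 15652/5 ≈ 3130.4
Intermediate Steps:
l = 51/5 (l = 9 - (-1/5 + 5/(-5)) = 9 - (-1*⅕ + 5*(-⅕)) = 9 - (-⅕ - 1) = 9 - 1*(-6/5) = 9 + 6/5 = 51/5 ≈ 10.200)
g(y) = y + y³ (g(y) = y + y²*y = y + y³)
X(D) = (-9 + D)*(51/5 + D) (X(D) = (D - 9)*(D + 51/5) = (-9 + D)*(51/5 + D))
(-61 + g(-3))*X(7) = (-61 + (-3 + (-3)³))*(-459/5 + 7² + (6/5)*7) = (-61 + (-3 - 27))*(-459/5 + 49 + 42/5) = (-61 - 30)*(-172/5) = -91*(-172/5) = 15652/5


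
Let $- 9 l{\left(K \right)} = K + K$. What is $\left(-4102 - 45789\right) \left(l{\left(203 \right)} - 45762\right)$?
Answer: $\frac{20568263224}{9} \approx 2.2854 \cdot 10^{9}$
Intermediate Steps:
$l{\left(K \right)} = - \frac{2 K}{9}$ ($l{\left(K \right)} = - \frac{K + K}{9} = - \frac{2 K}{9}$)
$\left(-4102 - 45789\right) \left(l{\left(203 \right)} - 45762\right) = \left(-4102 - 45789\right) \left(\left(- \frac{2}{9}\right) 203 - 45762\right) = - 49891 \left(- \frac{406}{9} - 45762\right) = \left(-49891\right) \left(- \frac{412264}{9}\right) = \frac{20568263224}{9}$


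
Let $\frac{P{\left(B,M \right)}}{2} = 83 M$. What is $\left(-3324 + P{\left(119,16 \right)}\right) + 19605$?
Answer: $18937$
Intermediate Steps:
$P{\left(B,M \right)} = 166 M$ ($P{\left(B,M \right)} = 2 \cdot 83 M = 166 M$)
$\left(-3324 + P{\left(119,16 \right)}\right) + 19605 = \left(-3324 + 166 \cdot 16\right) + 19605 = \left(-3324 + 2656\right) + 19605 = -668 + 19605 = 18937$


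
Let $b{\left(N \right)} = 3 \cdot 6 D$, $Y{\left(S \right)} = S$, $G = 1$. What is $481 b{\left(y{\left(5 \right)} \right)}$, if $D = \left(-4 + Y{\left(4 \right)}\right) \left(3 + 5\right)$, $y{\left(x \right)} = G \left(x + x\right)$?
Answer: $0$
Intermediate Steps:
$y{\left(x \right)} = 2 x$ ($y{\left(x \right)} = 1 \left(x + x\right) = 1 \cdot 2 x = 2 x$)
$D = 0$ ($D = \left(-4 + 4\right) \left(3 + 5\right) = 0 \cdot 8 = 0$)
$b{\left(N \right)} = 0$ ($b{\left(N \right)} = 3 \cdot 6 \cdot 0 = 18 \cdot 0 = 0$)
$481 b{\left(y{\left(5 \right)} \right)} = 481 \cdot 0 = 0$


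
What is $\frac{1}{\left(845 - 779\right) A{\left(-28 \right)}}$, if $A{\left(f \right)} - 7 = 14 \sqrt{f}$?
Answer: $\frac{1}{52206} - \frac{2 i \sqrt{7}}{26103} \approx 1.9155 \cdot 10^{-5} - 0.00020272 i$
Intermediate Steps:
$A{\left(f \right)} = 7 + 14 \sqrt{f}$
$\frac{1}{\left(845 - 779\right) A{\left(-28 \right)}} = \frac{1}{\left(845 - 779\right) \left(7 + 14 \sqrt{-28}\right)} = \frac{1}{66 \left(7 + 14 \cdot 2 i \sqrt{7}\right)} = \frac{1}{66 \left(7 + 28 i \sqrt{7}\right)}$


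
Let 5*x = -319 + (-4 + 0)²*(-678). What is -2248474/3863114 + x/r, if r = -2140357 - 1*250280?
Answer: -13416643147826/23088258159045 ≈ -0.58110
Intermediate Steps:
r = -2390637 (r = -2140357 - 250280 = -2390637)
x = -11167/5 (x = (-319 + (-4 + 0)²*(-678))/5 = (-319 + (-4)²*(-678))/5 = (-319 + 16*(-678))/5 = (-319 - 10848)/5 = (⅕)*(-11167) = -11167/5 ≈ -2233.4)
-2248474/3863114 + x/r = -2248474/3863114 - 11167/5/(-2390637) = -2248474*1/3863114 - 11167/5*(-1/2390637) = -1124237/1931557 + 11167/11953185 = -13416643147826/23088258159045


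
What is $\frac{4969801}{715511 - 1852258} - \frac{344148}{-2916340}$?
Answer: $- \frac{503657865778}{118397883785} \approx -4.2539$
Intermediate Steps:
$\frac{4969801}{715511 - 1852258} - \frac{344148}{-2916340} = \frac{4969801}{715511 - 1852258} - - \frac{12291}{104155} = \frac{4969801}{-1136747} + \frac{12291}{104155} = 4969801 \left(- \frac{1}{1136747}\right) + \frac{12291}{104155} = - \frac{4969801}{1136747} + \frac{12291}{104155} = - \frac{503657865778}{118397883785}$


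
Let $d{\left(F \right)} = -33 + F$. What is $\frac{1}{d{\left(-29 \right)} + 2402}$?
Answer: $\frac{1}{2340} \approx 0.00042735$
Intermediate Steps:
$\frac{1}{d{\left(-29 \right)} + 2402} = \frac{1}{\left(-33 - 29\right) + 2402} = \frac{1}{-62 + 2402} = \frac{1}{2340}$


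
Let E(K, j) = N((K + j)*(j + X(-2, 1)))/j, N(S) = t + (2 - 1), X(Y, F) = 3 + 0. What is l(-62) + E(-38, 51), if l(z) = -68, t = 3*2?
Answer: -3461/51 ≈ -67.863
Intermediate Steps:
t = 6
X(Y, F) = 3
N(S) = 7 (N(S) = 6 + (2 - 1) = 6 + 1 = 7)
E(K, j) = 7/j
l(-62) + E(-38, 51) = -68 + 7/51 = -3461/51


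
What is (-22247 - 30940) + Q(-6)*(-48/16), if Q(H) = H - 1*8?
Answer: -53145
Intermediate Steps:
Q(H) = -8 + H (Q(H) = H - 8 = -8 + H)
(-22247 - 30940) + Q(-6)*(-48/16) = (-22247 - 30940) + (-8 - 6)*(-48/16) = -53187 - (-672)/16 = -53187 - 14*(-3) = -53187 + 42 = -53145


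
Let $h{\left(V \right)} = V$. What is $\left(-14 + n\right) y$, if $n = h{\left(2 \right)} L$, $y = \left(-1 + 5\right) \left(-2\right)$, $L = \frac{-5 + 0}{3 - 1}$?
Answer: $152$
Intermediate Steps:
$L = - \frac{5}{2} \approx -2.5$
$y = -8$ ($y = 4 \left(-2\right) = -8$)
$n = -5$ ($n = 2 \left(- \frac{5}{2}\right) = -5$)
$\left(-14 + n\right) y = \left(-14 - 5\right) \left(-8\right) = \left(-19\right) \left(-8\right) = 152$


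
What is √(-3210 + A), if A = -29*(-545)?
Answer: √12595 ≈ 112.23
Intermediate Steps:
A = 15805
√(-3210 + A) = √(-3210 + 15805) = √12595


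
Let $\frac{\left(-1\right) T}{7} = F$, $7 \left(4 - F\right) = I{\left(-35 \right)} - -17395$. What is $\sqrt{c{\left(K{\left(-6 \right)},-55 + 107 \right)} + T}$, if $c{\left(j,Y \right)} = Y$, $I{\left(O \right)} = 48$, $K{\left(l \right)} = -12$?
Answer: $\sqrt{17467} \approx 132.16$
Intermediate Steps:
$F = - \frac{17415}{7}$ ($F = 4 - \frac{48 - -17395}{7} = 4 - \frac{48 + 17395}{7} = 4 - \frac{17443}{7} = - \frac{17415}{7} \approx -2487.9$)
$T = 17415$ ($T = \left(-7\right) \left(- \frac{17415}{7}\right) = 17415$)
$\sqrt{c{\left(K{\left(-6 \right)},-55 + 107 \right)} + T} = \sqrt{\left(-55 + 107\right) + 17415} = \sqrt{52 + 17415} = \sqrt{17467}$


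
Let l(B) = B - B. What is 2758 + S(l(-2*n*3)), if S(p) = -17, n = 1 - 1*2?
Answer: 2741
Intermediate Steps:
n = -1 (n = 1 - 2 = -1)
l(B) = 0
2758 + S(l(-2*n*3)) = 2758 - 17 = 2741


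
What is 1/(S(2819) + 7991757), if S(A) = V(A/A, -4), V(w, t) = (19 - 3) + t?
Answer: 1/7991769 ≈ 1.2513e-7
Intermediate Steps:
V(w, t) = 16 + t
S(A) = 12 (S(A) = 16 - 4 = 12)
1/(S(2819) + 7991757) = 1/(12 + 7991757) = 1/7991769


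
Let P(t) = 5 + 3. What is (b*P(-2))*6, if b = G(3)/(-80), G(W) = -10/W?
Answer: 2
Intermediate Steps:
P(t) = 8
b = 1/24 (b = -10/3/(-80) = -10*⅓*(-1/80) = -10/3*(-1/80) = 1/24 ≈ 0.041667)
(b*P(-2))*6 = ((1/24)*8)*6 = (⅓)*6 = 2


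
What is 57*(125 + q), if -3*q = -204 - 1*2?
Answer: 11039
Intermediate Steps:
q = 206/3 (q = -(-204 - 1*2)/3 = -(-204 - 2)/3 = -⅓*(-206) = 206/3 ≈ 68.667)
57*(125 + q) = 57*(125 + 206/3) = 57*(581/3) = 11039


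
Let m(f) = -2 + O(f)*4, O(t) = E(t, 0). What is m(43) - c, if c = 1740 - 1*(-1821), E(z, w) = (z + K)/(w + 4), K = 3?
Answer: -3517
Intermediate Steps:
E(z, w) = (3 + z)/(4 + w) (E(z, w) = (z + 3)/(w + 4) = (3 + z)/(4 + w))
O(t) = 3/4 + t/4 (O(t) = (3 + t)/(4 + 0) = (3 + t)/4 = 3/4 + t/4)
m(f) = 1 + f (m(f) = -2 + (3/4 + f/4)*4 = -2 + (3 + f) = 1 + f)
c = 3561 (c = 1740 + 1821 = 3561)
m(43) - c = (1 + 43) - 1*3561 = 44 - 3561 = -3517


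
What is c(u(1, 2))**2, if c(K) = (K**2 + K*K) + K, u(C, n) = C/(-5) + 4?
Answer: 667489/625 ≈ 1068.0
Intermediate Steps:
u(C, n) = 4 - C/5 (u(C, n) = C*(-1/5) + 4 = -C/5 + 4 = 4 - C/5)
c(K) = K + 2*K**2 (c(K) = (K**2 + K**2) + K = 2*K**2 + K = K + 2*K**2)
c(u(1, 2))**2 = ((4 - 1/5*1)*(1 + 2*(4 - 1/5*1)))**2 = ((4 - 1/5)*(1 + 2*(4 - 1/5)))**2 = (19*(1 + 2*(19/5))/5)**2 = (19*(1 + 38/5)/5)**2 = ((19/5)*(43/5))**2 = (817/25)**2 = 667489/625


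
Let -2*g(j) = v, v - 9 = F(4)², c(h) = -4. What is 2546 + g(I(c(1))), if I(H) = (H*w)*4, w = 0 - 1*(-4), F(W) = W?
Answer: 5067/2 ≈ 2533.5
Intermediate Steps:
w = 4 (w = 0 + 4 = 4)
I(H) = 16*H (I(H) = (H*4)*4 = (4*H)*4 = 16*H)
v = 25 (v = 9 + 4² = 9 + 16 = 25)
g(j) = -25/2 (g(j) = -½*25 = -25/2)
2546 + g(I(c(1))) = 2546 - 25/2 = 5067/2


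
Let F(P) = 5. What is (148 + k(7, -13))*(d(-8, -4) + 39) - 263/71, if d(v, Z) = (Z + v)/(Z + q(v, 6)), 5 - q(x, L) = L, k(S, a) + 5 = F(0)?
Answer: 2173841/355 ≈ 6123.5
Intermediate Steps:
k(S, a) = 0 (k(S, a) = -5 + 5 = 0)
q(x, L) = 5 - L
d(v, Z) = (Z + v)/(-1 + Z) (d(v, Z) = (Z + v)/(Z + (5 - 1*6)) = (Z + v)/(Z + (5 - 6)) = (Z + v)/(Z - 1) = (Z + v)/(-1 + Z))
(148 + k(7, -13))*(d(-8, -4) + 39) - 263/71 = (148 + 0)*((-4 - 8)/(-1 - 4) + 39) - 263/71 = 148*(-12/(-5) + 39) - 263*1/71 = 148*(-⅕*(-12) + 39) - 263/71 = 148*(12/5 + 39) - 263/71 = 148*(207/5) - 263/71 = 30636/5 - 263/71 = 2173841/355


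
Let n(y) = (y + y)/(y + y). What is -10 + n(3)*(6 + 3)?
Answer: -1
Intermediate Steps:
n(y) = 1 (n(y) = (2*y)/((2*y)) = (2*y)*(1/(2*y)) = 1)
-10 + n(3)*(6 + 3) = -10 + 1*(6 + 3) = -10 + 1*9 = -10 + 9 = -1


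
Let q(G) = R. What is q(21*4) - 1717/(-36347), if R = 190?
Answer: 6907647/36347 ≈ 190.05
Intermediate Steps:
q(G) = 190
q(21*4) - 1717/(-36347) = 190 - 1717/(-36347) = 190 - 1717*(-1)/36347 = 190 - 1*(-1717/36347) = 190 + 1717/36347 = 6907647/36347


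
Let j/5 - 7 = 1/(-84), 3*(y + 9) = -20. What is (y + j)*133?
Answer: 30761/12 ≈ 2563.4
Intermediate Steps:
y = -47/3 (y = -9 + (1/3)*(-20) = -9 - 20/3 = -47/3 ≈ -15.667)
j = 2935/84 (j = 35 + 5/(-84) = 35 + 5*(-1/84) = 35 - 5/84 = 2935/84 ≈ 34.940)
(y + j)*133 = (-47/3 + 2935/84)*133 = (1619/84)*133 = 30761/12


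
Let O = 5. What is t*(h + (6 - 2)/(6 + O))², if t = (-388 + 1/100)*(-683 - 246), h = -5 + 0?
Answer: 93751148871/12100 ≈ 7.7480e+6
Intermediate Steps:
h = -5
t = 36044271/100 (t = (-388 + 1/100)*(-929) = -38799/100*(-929) = 36044271/100 ≈ 3.6044e+5)
t*(h + (6 - 2)/(6 + O))² = 36044271*(-5 + (6 - 2)/(6 + 5))²/100 = 36044271*(-5 + 4/11)²/100 = 36044271*(-51/11)²/100 = (36044271/100)*(2601/121) = 93751148871/12100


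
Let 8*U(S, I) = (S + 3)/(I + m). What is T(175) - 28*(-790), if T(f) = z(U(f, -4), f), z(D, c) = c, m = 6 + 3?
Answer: 22295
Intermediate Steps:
m = 9
U(S, I) = (3 + S)/(8*(9 + I)) (U(S, I) = ((S + 3)/(I + 9))/8 = ((3 + S)/(9 + I))/8 = (3 + S)/(8*(9 + I)))
T(f) = f
T(175) - 28*(-790) = 175 - 28*(-790) = 175 - 1*(-22120) = 175 + 22120 = 22295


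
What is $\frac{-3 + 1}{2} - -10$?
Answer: $9$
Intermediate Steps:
$\frac{-3 + 1}{2} - -10 = \left(-2\right) \frac{1}{2} + 10 = -1 + 10 = 9$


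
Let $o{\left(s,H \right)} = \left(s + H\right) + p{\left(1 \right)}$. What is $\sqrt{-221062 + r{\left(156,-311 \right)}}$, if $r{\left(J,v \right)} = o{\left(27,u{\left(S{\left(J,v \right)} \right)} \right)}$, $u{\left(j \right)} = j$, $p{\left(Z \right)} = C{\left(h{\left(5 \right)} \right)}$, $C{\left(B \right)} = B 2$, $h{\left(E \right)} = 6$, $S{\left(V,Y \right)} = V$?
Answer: $i \sqrt{220867} \approx 469.96 i$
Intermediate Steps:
$C{\left(B \right)} = 2 B$
$p{\left(Z \right)} = 12$ ($p{\left(Z \right)} = 2 \cdot 6 = 12$)
$o{\left(s,H \right)} = 12 + H + s$ ($o{\left(s,H \right)} = \left(s + H\right) + 12 = \left(H + s\right) + 12 = 12 + H + s$)
$r{\left(J,v \right)} = 39 + J$ ($r{\left(J,v \right)} = 12 + J + 27 = 39 + J$)
$\sqrt{-221062 + r{\left(156,-311 \right)}} = \sqrt{-221062 + \left(39 + 156\right)} = \sqrt{-221062 + 195} = \sqrt{-220867} = i \sqrt{220867}$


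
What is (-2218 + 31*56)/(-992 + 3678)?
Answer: -241/1343 ≈ -0.17945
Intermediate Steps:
(-2218 + 31*56)/(-992 + 3678) = (-2218 + 1736)/2686 = -482*1/2686 = -241/1343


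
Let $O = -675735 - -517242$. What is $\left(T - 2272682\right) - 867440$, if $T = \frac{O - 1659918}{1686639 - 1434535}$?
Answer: $- \frac{791639135099}{252104} \approx -3.1401 \cdot 10^{6}$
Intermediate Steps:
$O = -158493$ ($O = -675735 + 517242 = -158493$)
$T = - \frac{1818411}{252104}$ ($T = \frac{-158493 - 1659918}{1686639 - 1434535} = - \frac{1818411}{252104} \approx -7.2129$)
$\left(T - 2272682\right) - 867440 = \left(- \frac{1818411}{252104} - 2272682\right) - 867440 = - \frac{572954041339}{252104} - 867440 = - \frac{791639135099}{252104}$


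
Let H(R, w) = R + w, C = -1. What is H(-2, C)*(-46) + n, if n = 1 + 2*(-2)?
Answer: 135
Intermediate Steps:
n = -3 (n = 1 - 4 = -3)
H(-2, C)*(-46) + n = (-2 - 1)*(-46) - 3 = -3*(-46) - 3 = 138 - 3 = 135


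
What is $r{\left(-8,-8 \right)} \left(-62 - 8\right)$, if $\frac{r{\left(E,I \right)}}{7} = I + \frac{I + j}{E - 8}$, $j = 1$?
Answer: $\frac{29645}{8} \approx 3705.6$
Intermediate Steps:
$r{\left(E,I \right)} = 7 I + \frac{7 \left(1 + I\right)}{-8 + E}$ ($r{\left(E,I \right)} = 7 \left(I + \frac{I + 1}{E - 8}\right) = 7 \left(I + \frac{1 + I}{-8 + E}\right) = 7 I + \frac{7 \left(1 + I\right)}{-8 + E}$)
$r{\left(-8,-8 \right)} \left(-62 - 8\right) = \frac{7 \left(1 - -56 - -64\right)}{-8 - 8} \left(-62 - 8\right) = \frac{7 \left(1 + 56 + 64\right)}{-16} \left(-70\right) = 7 \left(- \frac{1}{16}\right) 121 \left(-70\right) = \left(- \frac{847}{16}\right) \left(-70\right) = \frac{29645}{8}$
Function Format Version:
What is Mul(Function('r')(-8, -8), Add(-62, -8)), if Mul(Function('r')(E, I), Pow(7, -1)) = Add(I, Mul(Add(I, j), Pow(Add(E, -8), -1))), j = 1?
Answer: Rational(29645, 8) ≈ 3705.6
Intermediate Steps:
Function('r')(E, I) = Add(Mul(7, I), Mul(7, Pow(Add(-8, E), -1), Add(1, I))) (Function('r')(E, I) = Mul(7, Add(I, Mul(Add(I, 1), Pow(Add(E, -8), -1)))) = Mul(7, Add(I, Mul(Add(1, I), Pow(Add(-8, E), -1)))) = Mul(7, Add(I, Mul(Pow(Add(-8, E), -1), Add(1, I)))) = Add(Mul(7, I), Mul(7, Pow(Add(-8, E), -1), Add(1, I))))
Mul(Function('r')(-8, -8), Add(-62, -8)) = Mul(Mul(7, Pow(Add(-8, -8), -1), Add(1, Mul(-7, -8), Mul(-8, -8))), Add(-62, -8)) = Mul(Mul(7, Pow(-16, -1), Add(1, 56, 64)), -70) = Mul(Mul(7, Rational(-1, 16), 121), -70) = Mul(Rational(-847, 16), -70) = Rational(29645, 8)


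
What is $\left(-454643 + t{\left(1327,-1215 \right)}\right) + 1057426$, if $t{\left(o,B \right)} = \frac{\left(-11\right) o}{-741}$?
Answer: $\frac{446676800}{741} \approx 6.028 \cdot 10^{5}$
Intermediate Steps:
$t{\left(o,B \right)} = \frac{11 o}{741}$ ($t{\left(o,B \right)} = - 11 o \left(- \frac{1}{741}\right) = \frac{11 o}{741}$)
$\left(-454643 + t{\left(1327,-1215 \right)}\right) + 1057426 = \left(-454643 + \frac{11}{741} \cdot 1327\right) + 1057426 = \left(-454643 + \frac{14597}{741}\right) + 1057426 = - \frac{336875866}{741} + 1057426 = \frac{446676800}{741}$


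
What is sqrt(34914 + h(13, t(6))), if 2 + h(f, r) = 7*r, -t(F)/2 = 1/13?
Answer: sqrt(5899946)/13 ≈ 186.84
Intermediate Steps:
t(F) = -2/13
h(f, r) = -2 + 7*r
sqrt(34914 + h(13, t(6))) = sqrt(34914 + (-2 + 7*(-2/13))) = sqrt(34914 + (-2 - 14/13)) = sqrt(34914 - 40/13) = sqrt(453842/13) = sqrt(5899946)/13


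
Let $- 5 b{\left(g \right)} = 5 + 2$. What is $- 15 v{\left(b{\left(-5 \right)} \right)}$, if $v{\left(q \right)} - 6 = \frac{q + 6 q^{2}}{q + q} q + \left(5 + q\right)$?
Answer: $- \frac{2217}{10} \approx -221.7$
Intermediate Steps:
$b{\left(g \right)} = - \frac{7}{5}$ ($b{\left(g \right)} = - \frac{5 + 2}{5} = \left(- \frac{1}{5}\right) 7 = - \frac{7}{5}$)
$v{\left(q \right)} = 11 + 3 q^{2} + \frac{3 q}{2}$ ($v{\left(q \right)} = 6 + \left(\frac{q + 6 q^{2}}{q + q} q + \left(5 + q\right)\right) = 6 + \left(\frac{q + 6 q^{2}}{2 q} q + \left(5 + q\right)\right) = 6 + \left(\left(\frac{q}{2} + 3 q^{2}\right) + \left(5 + q\right)\right) = 6 + \left(5 + 3 q^{2} + \frac{3 q}{2}\right) = 11 + 3 q^{2} + \frac{3 q}{2}$)
$- 15 v{\left(b{\left(-5 \right)} \right)} = - 15 \left(11 + 3 \left(- \frac{7}{5}\right)^{2} + \frac{3}{2} \left(- \frac{7}{5}\right)\right) = - 15 \left(11 + 3 \cdot \frac{49}{25} - \frac{21}{10}\right) = - 15 \left(11 + \frac{147}{25} - \frac{21}{10}\right) = \left(-15\right) \frac{739}{50} = - \frac{2217}{10}$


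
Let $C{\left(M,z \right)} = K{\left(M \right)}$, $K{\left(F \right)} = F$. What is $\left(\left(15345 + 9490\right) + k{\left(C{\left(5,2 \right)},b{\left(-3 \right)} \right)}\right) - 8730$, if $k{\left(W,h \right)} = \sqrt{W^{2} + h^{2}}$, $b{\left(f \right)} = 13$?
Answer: $16105 + \sqrt{194} \approx 16119.0$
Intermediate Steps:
$C{\left(M,z \right)} = M$
$\left(\left(15345 + 9490\right) + k{\left(C{\left(5,2 \right)},b{\left(-3 \right)} \right)}\right) - 8730 = \left(\left(15345 + 9490\right) + \sqrt{5^{2} + 13^{2}}\right) - 8730 = \left(24835 + \sqrt{25 + 169}\right) - 8730 = \left(24835 + \sqrt{194}\right) - 8730 = 16105 + \sqrt{194}$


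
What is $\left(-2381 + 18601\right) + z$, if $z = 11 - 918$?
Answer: $15313$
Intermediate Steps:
$z = -907$ ($z = 11 - 918 = -907$)
$\left(-2381 + 18601\right) + z = \left(-2381 + 18601\right) - 907 = 16220 - 907 = 15313$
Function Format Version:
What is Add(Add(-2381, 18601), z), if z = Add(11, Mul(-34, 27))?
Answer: 15313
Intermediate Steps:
z = -907 (z = Add(11, -918) = -907)
Add(Add(-2381, 18601), z) = Add(Add(-2381, 18601), -907) = Add(16220, -907) = 15313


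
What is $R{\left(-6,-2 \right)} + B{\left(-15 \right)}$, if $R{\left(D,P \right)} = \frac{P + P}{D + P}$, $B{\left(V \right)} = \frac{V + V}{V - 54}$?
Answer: $\frac{43}{46} \approx 0.93478$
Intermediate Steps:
$B{\left(V \right)} = \frac{2 V}{-54 + V}$
$R{\left(D,P \right)} = \frac{2 P}{D + P}$
$R{\left(-6,-2 \right)} + B{\left(-15 \right)} = 2 \left(-2\right) \frac{1}{-6 - 2} + 2 \left(-15\right) \frac{1}{-54 - 15} = 2 \left(-2\right) \frac{1}{-8} + 2 \left(-15\right) \frac{1}{-69} = 2 \left(-2\right) \left(- \frac{1}{8}\right) + 2 \left(-15\right) \left(- \frac{1}{69}\right) = \frac{1}{2} + \frac{10}{23} = \frac{43}{46}$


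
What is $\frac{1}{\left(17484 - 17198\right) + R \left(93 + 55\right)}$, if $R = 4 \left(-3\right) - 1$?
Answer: $- \frac{1}{1638} \approx -0.0006105$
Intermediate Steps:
$R = -13$ ($R = -12 - 1 = -13$)
$\frac{1}{\left(17484 - 17198\right) + R \left(93 + 55\right)} = \frac{1}{\left(17484 - 17198\right) - 13 \left(93 + 55\right)} = \frac{1}{\left(17484 - 17198\right) - 1924} = \frac{1}{286 - 1924} = \frac{1}{-1638} = - \frac{1}{1638}$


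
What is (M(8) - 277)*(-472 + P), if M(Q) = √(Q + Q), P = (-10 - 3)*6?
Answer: 150150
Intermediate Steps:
P = -78 (P = -13*6 = -78)
M(Q) = √2*√Q (M(Q) = √(2*Q) = √2*√Q)
(M(8) - 277)*(-472 + P) = (√2*√8 - 277)*(-472 - 78) = (√2*(2*√2) - 277)*(-550) = (4 - 277)*(-550) = -273*(-550) = 150150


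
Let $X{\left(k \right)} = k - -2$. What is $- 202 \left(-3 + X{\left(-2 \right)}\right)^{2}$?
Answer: $-1818$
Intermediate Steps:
$X{\left(k \right)} = 2 + k$ ($X{\left(k \right)} = k + 2 = 2 + k$)
$- 202 \left(-3 + X{\left(-2 \right)}\right)^{2} = - 202 \left(-3 + \left(2 - 2\right)\right)^{2} = - 202 \left(-3 + 0\right)^{2} = - 202 \left(-3\right)^{2} = \left(-202\right) 9 = -1818$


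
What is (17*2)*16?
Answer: 544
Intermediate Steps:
(17*2)*16 = 34*16 = 544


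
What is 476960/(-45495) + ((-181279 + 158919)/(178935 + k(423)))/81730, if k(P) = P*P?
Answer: -1788491574323/170595895338 ≈ -10.484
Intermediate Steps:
k(P) = P²
476960/(-45495) + ((-181279 + 158919)/(178935 + k(423)))/81730 = 476960/(-45495) + ((-181279 + 158919)/(178935 + 423²))/81730 = 476960*(-1/45495) - 22360/(178935 + 178929)*(1/81730) = -95392/9099 - 22360/357864*(1/81730) = -95392/9099 - 22360*1/357864*(1/81730) = -95392/9099 - 215/3441*1/81730 = -95392/9099 - 43/56246586 = -1788491574323/170595895338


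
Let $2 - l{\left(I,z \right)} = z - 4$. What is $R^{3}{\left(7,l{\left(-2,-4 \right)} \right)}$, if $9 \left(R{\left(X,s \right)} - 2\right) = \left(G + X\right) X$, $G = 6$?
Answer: $\frac{1295029}{729} \approx 1776.4$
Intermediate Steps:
$l{\left(I,z \right)} = 6 - z$ ($l{\left(I,z \right)} = 2 - \left(z - 4\right) = 2 - \left(-4 + z\right) = 6 - z$)
$R{\left(X,s \right)} = 2 + \frac{X \left(6 + X\right)}{9}$ ($R{\left(X,s \right)} = 2 + \frac{\left(6 + X\right) X}{9} = 2 + \frac{X \left(6 + X\right)}{9}$)
$R^{3}{\left(7,l{\left(-2,-4 \right)} \right)} = \left(2 + \frac{7^{2}}{9} + \frac{2}{3} \cdot 7\right)^{3} = \left(2 + \frac{1}{9} \cdot 49 + \frac{14}{3}\right)^{3} = \left(2 + \frac{49}{9} + \frac{14}{3}\right)^{3} = \left(\frac{109}{9}\right)^{3} = \frac{1295029}{729}$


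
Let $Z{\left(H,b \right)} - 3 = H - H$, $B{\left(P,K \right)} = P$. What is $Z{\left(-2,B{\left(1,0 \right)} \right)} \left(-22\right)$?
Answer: $-66$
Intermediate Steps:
$Z{\left(H,b \right)} = 3$ ($Z{\left(H,b \right)} = 3 + \left(H - H\right) = 3 + 0 = 3$)
$Z{\left(-2,B{\left(1,0 \right)} \right)} \left(-22\right) = 3 \left(-22\right) = -66$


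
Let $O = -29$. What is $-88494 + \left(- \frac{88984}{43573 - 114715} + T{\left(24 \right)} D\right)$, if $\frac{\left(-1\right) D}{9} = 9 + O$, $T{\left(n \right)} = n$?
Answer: $- \frac{2994108862}{35571} \approx -84173.0$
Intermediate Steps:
$D = 180$ ($D = - 9 \left(9 - 29\right) = \left(-9\right) \left(-20\right) = 180$)
$-88494 + \left(- \frac{88984}{43573 - 114715} + T{\left(24 \right)} D\right) = -88494 + \left(- \frac{88984}{43573 - 114715} + 24 \cdot 180\right) = -88494 + \left(- \frac{88984}{-71142} + 4320\right) = -88494 + \left(\left(-88984\right) \left(- \frac{1}{71142}\right) + 4320\right) = -88494 + \left(\frac{44492}{35571} + 4320\right) = -88494 + \frac{153711212}{35571} = - \frac{2994108862}{35571}$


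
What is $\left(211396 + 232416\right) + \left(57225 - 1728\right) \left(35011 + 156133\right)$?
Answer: $10608362380$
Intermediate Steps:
$\left(211396 + 232416\right) + \left(57225 - 1728\right) \left(35011 + 156133\right) = 443812 + 55497 \cdot 191144 = 443812 + 10607918568 = 10608362380$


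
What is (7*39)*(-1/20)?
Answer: -273/20 ≈ -13.650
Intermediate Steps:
(7*39)*(-1/20) = 273*(-1*1/20) = 273*(-1/20) = -273/20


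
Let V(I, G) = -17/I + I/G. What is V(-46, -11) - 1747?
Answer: -881679/506 ≈ -1742.4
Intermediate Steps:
V(-46, -11) - 1747 = (-17/(-46) - 46/(-11)) - 1747 = (-17*(-1/46) - 46*(-1/11)) - 1747 = (17/46 + 46/11) - 1747 = 2303/506 - 1747 = -881679/506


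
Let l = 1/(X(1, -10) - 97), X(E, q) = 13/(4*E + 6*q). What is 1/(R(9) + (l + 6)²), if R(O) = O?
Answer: 29648025/1330505221 ≈ 0.022283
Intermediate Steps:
l = -56/5445 (l = 1/(13/(2*(2*1 + 3*(-10))) - 97) = 1/(13/(2*(2 - 30)) - 97) = 1/((13/2)/(-28) - 97) = 1/((13/2)*(-1/28) - 97) = 1/(-13/56 - 97) = 1/(-5445/56) = -56/5445 ≈ -0.010285)
1/(R(9) + (l + 6)²) = 1/(9 + (-56/5445 + 6)²) = 1/(9 + (32614/5445)²) = 1/(9 + 1063672996/29648025) = 1/(1330505221/29648025) = 29648025/1330505221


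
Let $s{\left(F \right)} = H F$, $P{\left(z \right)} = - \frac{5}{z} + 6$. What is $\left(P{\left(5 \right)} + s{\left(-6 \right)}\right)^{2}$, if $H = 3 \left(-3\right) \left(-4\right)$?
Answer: $44521$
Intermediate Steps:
$H = 36$ ($H = \left(-9\right) \left(-4\right) = 36$)
$P{\left(z \right)} = 6 - \frac{5}{z}$
$s{\left(F \right)} = 36 F$
$\left(P{\left(5 \right)} + s{\left(-6 \right)}\right)^{2} = \left(\left(6 - \frac{5}{5}\right) + 36 \left(-6\right)\right)^{2} = \left(\left(6 - 1\right) - 216\right)^{2} = \left(5 - 216\right)^{2} = \left(-211\right)^{2} = 44521$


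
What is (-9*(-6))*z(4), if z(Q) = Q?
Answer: 216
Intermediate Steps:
(-9*(-6))*z(4) = -9*(-6)*4 = 54*4 = 216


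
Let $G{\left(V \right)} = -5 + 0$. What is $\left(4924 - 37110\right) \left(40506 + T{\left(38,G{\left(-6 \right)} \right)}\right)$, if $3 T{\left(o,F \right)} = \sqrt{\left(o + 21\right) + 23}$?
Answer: $-1303726116 - \frac{32186 \sqrt{82}}{3} \approx -1.3038 \cdot 10^{9}$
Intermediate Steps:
$G{\left(V \right)} = -5$
$T{\left(o,F \right)} = \frac{\sqrt{44 + o}}{3}$ ($T{\left(o,F \right)} = \frac{\sqrt{\left(o + 21\right) + 23}}{3} = \frac{\sqrt{\left(21 + o\right) + 23}}{3} = \frac{\sqrt{44 + o}}{3}$)
$\left(4924 - 37110\right) \left(40506 + T{\left(38,G{\left(-6 \right)} \right)}\right) = \left(4924 - 37110\right) \left(40506 + \frac{\sqrt{44 + 38}}{3}\right) = - 32186 \left(40506 + \frac{\sqrt{82}}{3}\right) = -1303726116 - \frac{32186 \sqrt{82}}{3}$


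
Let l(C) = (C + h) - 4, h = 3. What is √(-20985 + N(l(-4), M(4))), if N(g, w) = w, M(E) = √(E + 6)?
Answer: √(-20985 + √10) ≈ 144.85*I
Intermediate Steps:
l(C) = -1 + C (l(C) = (C + 3) - 4 = (3 + C) - 4 = -1 + C)
M(E) = √(6 + E)
√(-20985 + N(l(-4), M(4))) = √(-20985 + √(6 + 4)) = √(-20985 + √10)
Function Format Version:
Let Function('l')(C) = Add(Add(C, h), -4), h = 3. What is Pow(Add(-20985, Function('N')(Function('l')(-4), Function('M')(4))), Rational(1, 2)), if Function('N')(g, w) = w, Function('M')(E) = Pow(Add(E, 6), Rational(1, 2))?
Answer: Pow(Add(-20985, Pow(10, Rational(1, 2))), Rational(1, 2)) ≈ Mul(144.85, I)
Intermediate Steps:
Function('l')(C) = Add(-1, C) (Function('l')(C) = Add(Add(C, 3), -4) = Add(Add(3, C), -4) = Add(-1, C))
Function('M')(E) = Pow(Add(6, E), Rational(1, 2))
Pow(Add(-20985, Function('N')(Function('l')(-4), Function('M')(4))), Rational(1, 2)) = Pow(Add(-20985, Pow(Add(6, 4), Rational(1, 2))), Rational(1, 2)) = Pow(Add(-20985, Pow(10, Rational(1, 2))), Rational(1, 2))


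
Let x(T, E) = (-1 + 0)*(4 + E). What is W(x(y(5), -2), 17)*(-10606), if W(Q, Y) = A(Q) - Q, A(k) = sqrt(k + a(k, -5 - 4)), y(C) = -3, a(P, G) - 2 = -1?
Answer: -21212 - 10606*I ≈ -21212.0 - 10606.0*I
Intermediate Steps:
a(P, G) = 1 (a(P, G) = 2 - 1 = 1)
A(k) = sqrt(1 + k) (A(k) = sqrt(k + 1) = sqrt(1 + k))
x(T, E) = -4 - E (x(T, E) = -(4 + E) = -4 - E)
W(Q, Y) = sqrt(1 + Q) - Q
W(x(y(5), -2), 17)*(-10606) = (sqrt(1 + (-4 - 1*(-2))) - (-4 - 1*(-2)))*(-10606) = (sqrt(1 + (-4 + 2)) - (-4 + 2))*(-10606) = (sqrt(1 - 2) - 1*(-2))*(-10606) = (sqrt(-1) + 2)*(-10606) = (I + 2)*(-10606) = (2 + I)*(-10606) = -21212 - 10606*I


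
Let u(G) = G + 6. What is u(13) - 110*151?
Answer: -16591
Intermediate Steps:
u(G) = 6 + G
u(13) - 110*151 = (6 + 13) - 110*151 = 19 - 16610 = -16591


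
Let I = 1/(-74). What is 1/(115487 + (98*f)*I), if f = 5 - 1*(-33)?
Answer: 37/4271157 ≈ 8.6628e-6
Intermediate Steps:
I = -1/74 ≈ -0.013514
f = 38 (f = 5 + 33 = 38)
1/(115487 + (98*f)*I) = 1/(115487 + (98*38)*(-1/74)) = 1/(115487 + 3724*(-1/74)) = 1/(115487 - 1862/37) = 1/(4271157/37) = 37/4271157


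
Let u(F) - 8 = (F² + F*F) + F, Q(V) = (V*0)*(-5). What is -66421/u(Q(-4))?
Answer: -66421/8 ≈ -8302.6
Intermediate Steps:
Q(V) = 0 (Q(V) = 0*(-5) = 0)
u(F) = 8 + F + 2*F² (u(F) = 8 + ((F² + F*F) + F) = 8 + ((F² + F²) + F) = 8 + (2*F² + F) = 8 + (F + 2*F²) = 8 + F + 2*F²)
-66421/u(Q(-4)) = -66421/(8 + 0 + 2*0²) = -66421/(8 + 0 + 2*0) = -66421/(8 + 0 + 0) = -66421/8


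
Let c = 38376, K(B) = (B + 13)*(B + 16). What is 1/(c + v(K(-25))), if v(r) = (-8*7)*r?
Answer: 1/32328 ≈ 3.0933e-5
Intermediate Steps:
K(B) = (13 + B)*(16 + B)
v(r) = -56*r
1/(c + v(K(-25))) = 1/(38376 - 56*(208 + (-25)**2 + 29*(-25))) = 1/(38376 - 56*(208 + 625 - 725)) = 1/(38376 - 56*108) = 1/(38376 - 6048) = 1/32328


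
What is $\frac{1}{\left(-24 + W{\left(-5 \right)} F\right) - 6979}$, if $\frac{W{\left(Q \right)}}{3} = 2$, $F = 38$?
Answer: $- \frac{1}{6775} \approx -0.0001476$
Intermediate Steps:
$W{\left(Q \right)} = 6$ ($W{\left(Q \right)} = 3 \cdot 2 = 6$)
$\frac{1}{\left(-24 + W{\left(-5 \right)} F\right) - 6979} = \frac{1}{\left(-24 + 6 \cdot 38\right) - 6979} = \frac{1}{\left(-24 + 228\right) - 6979} = \frac{1}{204 - 6979} = \frac{1}{-6775} = - \frac{1}{6775}$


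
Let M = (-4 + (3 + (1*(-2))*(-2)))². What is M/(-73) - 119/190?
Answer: -10397/13870 ≈ -0.74960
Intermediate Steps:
M = 9 (M = (-4 + (3 - 2*(-2)))² = (-4 + (3 + 4))² = (-4 + 7)² = 3² = 9)
M/(-73) - 119/190 = 9/(-73) - 119/190 = 9*(-1/73) - 119*1/190 = -9/73 - 119/190 = -10397/13870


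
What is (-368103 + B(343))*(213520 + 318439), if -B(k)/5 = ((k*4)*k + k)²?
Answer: -589898951167510972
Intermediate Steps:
B(k) = -5*(k + 4*k²)² (B(k) = -5*((k*4)*k + k)² = -5*((4*k)*k + k)² = -5*(4*k² + k)² = -5*(k + 4*k²)²)
(-368103 + B(343))*(213520 + 318439) = (-368103 - 5*343²*(1 + 4*343)²)*(213520 + 318439) = (-368103 - 5*117649*(1 + 1372)²)*531959 = (-368103 - 5*117649*1373²)*531959 = (-368103 - 5*117649*1885129)*531959 = (-368103 - 1108917708605)*531959 = -1108918076708*531959 = -589898951167510972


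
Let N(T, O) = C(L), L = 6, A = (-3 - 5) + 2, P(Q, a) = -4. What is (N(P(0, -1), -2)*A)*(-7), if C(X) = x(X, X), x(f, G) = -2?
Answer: -84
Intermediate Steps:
A = -6 (A = -8 + 2 = -6)
C(X) = -2
N(T, O) = -2
(N(P(0, -1), -2)*A)*(-7) = -2*(-6)*(-7) = 12*(-7) = -84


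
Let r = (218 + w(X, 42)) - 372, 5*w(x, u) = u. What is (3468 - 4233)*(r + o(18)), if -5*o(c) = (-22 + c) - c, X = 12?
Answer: 108018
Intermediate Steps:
w(x, u) = u/5
r = -728/5 (r = (218 + (⅕)*42) - 372 = (218 + 42/5) - 372 = 1132/5 - 372 = -728/5 ≈ -145.60)
o(c) = 22/5 (o(c) = -((-22 + c) - c)/5 = -⅕*(-22) = 22/5)
(3468 - 4233)*(r + o(18)) = (3468 - 4233)*(-728/5 + 22/5) = -765*(-706/5) = 108018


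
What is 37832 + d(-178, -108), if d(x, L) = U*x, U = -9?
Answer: 39434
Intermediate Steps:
d(x, L) = -9*x
37832 + d(-178, -108) = 37832 - 9*(-178) = 37832 + 1602 = 39434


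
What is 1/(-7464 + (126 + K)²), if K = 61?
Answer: 1/27505 ≈ 3.6357e-5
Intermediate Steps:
1/(-7464 + (126 + K)²) = 1/(-7464 + (126 + 61)²) = 1/(-7464 + 187²) = 1/(-7464 + 34969) = 1/27505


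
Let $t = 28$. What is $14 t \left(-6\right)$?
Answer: $-2352$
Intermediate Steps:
$14 t \left(-6\right) = 14 \cdot 28 \left(-6\right) = 392 \left(-6\right) = -2352$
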